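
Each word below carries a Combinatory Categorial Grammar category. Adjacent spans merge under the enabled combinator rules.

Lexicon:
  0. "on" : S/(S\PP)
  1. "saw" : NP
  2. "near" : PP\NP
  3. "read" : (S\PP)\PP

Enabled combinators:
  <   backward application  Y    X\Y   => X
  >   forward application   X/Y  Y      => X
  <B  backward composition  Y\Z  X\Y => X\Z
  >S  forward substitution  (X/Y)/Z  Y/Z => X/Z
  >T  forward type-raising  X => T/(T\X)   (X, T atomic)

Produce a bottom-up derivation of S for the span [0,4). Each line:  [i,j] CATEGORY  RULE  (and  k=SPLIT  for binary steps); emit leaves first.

[0,4] S   >
  [0,1] "on" : S/(S\PP)
  [1,4] S\PP   <
    [1,3] PP   <
      [1,2] "saw" : NP
      [2,3] "near" : PP\NP
    [3,4] "read" : (S\PP)\PP

[0,1] S/(S\PP)  lex  "on"
[1,2] NP  lex  "saw"
[2,3] PP\NP  lex  "near"
[1,3] PP  <  k=2
[3,4] (S\PP)\PP  lex  "read"
[1,4] S\PP  <  k=3
[0,4] S  >  k=1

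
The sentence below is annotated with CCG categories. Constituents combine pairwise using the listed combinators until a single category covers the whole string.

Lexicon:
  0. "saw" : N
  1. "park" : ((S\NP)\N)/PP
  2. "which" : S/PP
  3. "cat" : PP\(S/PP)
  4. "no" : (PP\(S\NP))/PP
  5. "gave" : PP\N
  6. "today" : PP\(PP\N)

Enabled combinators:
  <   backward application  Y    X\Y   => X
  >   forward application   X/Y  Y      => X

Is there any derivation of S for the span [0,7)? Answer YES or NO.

N ((S\NP)\N)/PP S/PP PP\(S/PP) (PP\(S\NP))/PP PP\N PP\(PP\N)
CKY chart[0,7] = {PP}; S ∉ chart

NO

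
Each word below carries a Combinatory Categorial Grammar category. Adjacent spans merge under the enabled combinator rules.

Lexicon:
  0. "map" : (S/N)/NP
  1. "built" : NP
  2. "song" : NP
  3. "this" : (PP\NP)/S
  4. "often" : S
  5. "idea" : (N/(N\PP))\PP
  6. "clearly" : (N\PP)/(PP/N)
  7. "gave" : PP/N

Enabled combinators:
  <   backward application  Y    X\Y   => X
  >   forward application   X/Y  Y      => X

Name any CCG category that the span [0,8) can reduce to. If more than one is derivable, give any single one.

[0,8] S   >
  [0,2] S/N   >
    [0,1] "map" : (S/N)/NP
    [1,2] "built" : NP
  [2,8] N   >
    [2,6] N/(N\PP)   <
      [2,5] PP   <
        [2,3] "song" : NP
        [3,5] PP\NP   >
          [3,4] "this" : (PP\NP)/S
          [4,5] "often" : S
      [5,6] "idea" : (N/(N\PP))\PP
    [6,8] N\PP   >
      [6,7] "clearly" : (N\PP)/(PP/N)
      [7,8] "gave" : PP/N

S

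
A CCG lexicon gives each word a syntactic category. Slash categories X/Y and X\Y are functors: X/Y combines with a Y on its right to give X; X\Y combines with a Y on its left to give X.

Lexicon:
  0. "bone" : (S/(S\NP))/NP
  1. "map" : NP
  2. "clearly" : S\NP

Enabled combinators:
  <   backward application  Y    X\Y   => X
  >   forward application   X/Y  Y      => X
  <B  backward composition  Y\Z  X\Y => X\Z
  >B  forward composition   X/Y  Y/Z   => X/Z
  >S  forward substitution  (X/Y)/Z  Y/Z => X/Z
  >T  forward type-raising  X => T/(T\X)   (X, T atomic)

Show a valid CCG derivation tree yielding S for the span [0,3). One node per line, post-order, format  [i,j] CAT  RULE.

[0,3] S   >
  [0,2] S/(S\NP)   >
    [0,1] "bone" : (S/(S\NP))/NP
    [1,2] "map" : NP
  [2,3] "clearly" : S\NP

[0,1] (S/(S\NP))/NP  lex  "bone"
[1,2] NP  lex  "map"
[0,2] S/(S\NP)  >  k=1
[2,3] S\NP  lex  "clearly"
[0,3] S  >  k=2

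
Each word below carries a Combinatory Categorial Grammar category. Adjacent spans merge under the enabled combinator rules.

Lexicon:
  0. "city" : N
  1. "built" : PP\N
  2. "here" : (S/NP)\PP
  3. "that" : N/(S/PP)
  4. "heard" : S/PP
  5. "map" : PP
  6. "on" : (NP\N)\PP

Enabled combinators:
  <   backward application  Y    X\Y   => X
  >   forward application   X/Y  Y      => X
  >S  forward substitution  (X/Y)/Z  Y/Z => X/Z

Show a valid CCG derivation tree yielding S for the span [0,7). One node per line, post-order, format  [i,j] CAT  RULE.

[0,7] S   >
  [0,3] S/NP   <
    [0,2] PP   <
      [0,1] "city" : N
      [1,2] "built" : PP\N
    [2,3] "here" : (S/NP)\PP
  [3,7] NP   <
    [3,5] N   >
      [3,4] "that" : N/(S/PP)
      [4,5] "heard" : S/PP
    [5,7] NP\N   <
      [5,6] "map" : PP
      [6,7] "on" : (NP\N)\PP

[0,1] N  lex  "city"
[1,2] PP\N  lex  "built"
[0,2] PP  <  k=1
[2,3] (S/NP)\PP  lex  "here"
[0,3] S/NP  <  k=2
[3,4] N/(S/PP)  lex  "that"
[4,5] S/PP  lex  "heard"
[3,5] N  >  k=4
[5,6] PP  lex  "map"
[6,7] (NP\N)\PP  lex  "on"
[5,7] NP\N  <  k=6
[3,7] NP  <  k=5
[0,7] S  >  k=3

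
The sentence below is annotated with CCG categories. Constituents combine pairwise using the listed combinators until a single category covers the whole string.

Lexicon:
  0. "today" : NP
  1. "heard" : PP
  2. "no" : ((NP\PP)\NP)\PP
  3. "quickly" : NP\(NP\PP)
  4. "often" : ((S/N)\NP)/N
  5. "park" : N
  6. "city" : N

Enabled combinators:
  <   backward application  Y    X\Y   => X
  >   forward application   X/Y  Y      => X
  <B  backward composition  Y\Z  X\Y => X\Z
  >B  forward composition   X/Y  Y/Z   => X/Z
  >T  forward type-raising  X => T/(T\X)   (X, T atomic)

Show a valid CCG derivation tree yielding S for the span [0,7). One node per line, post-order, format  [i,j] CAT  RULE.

[0,7] S   >
  [0,6] S/N   <
    [0,4] NP   <
      [0,3] NP\PP   <
        [0,1] "today" : NP
        [1,3] (NP\PP)\NP   <
          [1,2] "heard" : PP
          [2,3] "no" : ((NP\PP)\NP)\PP
      [3,4] "quickly" : NP\(NP\PP)
    [4,6] (S/N)\NP   >
      [4,5] "often" : ((S/N)\NP)/N
      [5,6] "park" : N
  [6,7] "city" : N

[0,1] NP  lex  "today"
[1,2] PP  lex  "heard"
[2,3] ((NP\PP)\NP)\PP  lex  "no"
[1,3] (NP\PP)\NP  <  k=2
[0,3] NP\PP  <  k=1
[3,4] NP\(NP\PP)  lex  "quickly"
[0,4] NP  <  k=3
[4,5] ((S/N)\NP)/N  lex  "often"
[5,6] N  lex  "park"
[4,6] (S/N)\NP  >  k=5
[0,6] S/N  <  k=4
[6,7] N  lex  "city"
[0,7] S  >  k=6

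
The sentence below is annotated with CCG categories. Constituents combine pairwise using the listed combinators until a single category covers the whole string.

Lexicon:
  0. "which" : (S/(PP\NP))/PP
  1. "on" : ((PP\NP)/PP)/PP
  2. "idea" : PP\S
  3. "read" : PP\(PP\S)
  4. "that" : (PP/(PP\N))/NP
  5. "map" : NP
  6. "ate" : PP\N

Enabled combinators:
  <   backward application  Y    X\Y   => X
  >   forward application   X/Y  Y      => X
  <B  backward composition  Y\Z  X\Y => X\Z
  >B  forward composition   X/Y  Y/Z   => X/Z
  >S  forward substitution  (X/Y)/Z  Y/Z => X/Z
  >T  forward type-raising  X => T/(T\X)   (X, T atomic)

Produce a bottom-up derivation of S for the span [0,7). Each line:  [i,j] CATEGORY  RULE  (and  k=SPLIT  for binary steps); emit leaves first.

[0,7] S   >
  [0,4] S/PP   >S
    [0,1] "which" : (S/(PP\NP))/PP
    [1,4] (PP\NP)/PP   >
      [1,2] "on" : ((PP\NP)/PP)/PP
      [2,4] PP   <
        [2,3] "idea" : PP\S
        [3,4] "read" : PP\(PP\S)
  [4,7] PP   >
    [4,6] PP/(PP\N)   >
      [4,5] "that" : (PP/(PP\N))/NP
      [5,6] "map" : NP
    [6,7] "ate" : PP\N

[0,1] (S/(PP\NP))/PP  lex  "which"
[1,2] ((PP\NP)/PP)/PP  lex  "on"
[2,3] PP\S  lex  "idea"
[3,4] PP\(PP\S)  lex  "read"
[2,4] PP  <  k=3
[1,4] (PP\NP)/PP  >  k=2
[0,4] S/PP  >S  k=1
[4,5] (PP/(PP\N))/NP  lex  "that"
[5,6] NP  lex  "map"
[4,6] PP/(PP\N)  >  k=5
[6,7] PP\N  lex  "ate"
[4,7] PP  >  k=6
[0,7] S  >  k=4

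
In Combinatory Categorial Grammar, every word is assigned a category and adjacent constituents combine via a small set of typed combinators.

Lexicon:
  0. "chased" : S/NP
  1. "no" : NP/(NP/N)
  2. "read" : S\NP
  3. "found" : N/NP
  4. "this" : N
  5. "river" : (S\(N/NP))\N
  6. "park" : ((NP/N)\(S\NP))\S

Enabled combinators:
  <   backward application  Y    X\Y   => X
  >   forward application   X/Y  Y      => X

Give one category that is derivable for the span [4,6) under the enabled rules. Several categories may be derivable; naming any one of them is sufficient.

S\(N/NP)

[0,7] S   >
  [0,1] "chased" : S/NP
  [1,7] NP   >
    [1,2] "no" : NP/(NP/N)
    [2,7] NP/N   <
      [2,3] "read" : S\NP
      [3,7] (NP/N)\(S\NP)   <
        [3,6] S   <
          [3,4] "found" : N/NP
          [4,6] S\(N/NP)   <
            [4,5] "this" : N
            [5,6] "river" : (S\(N/NP))\N
        [6,7] "park" : ((NP/N)\(S\NP))\S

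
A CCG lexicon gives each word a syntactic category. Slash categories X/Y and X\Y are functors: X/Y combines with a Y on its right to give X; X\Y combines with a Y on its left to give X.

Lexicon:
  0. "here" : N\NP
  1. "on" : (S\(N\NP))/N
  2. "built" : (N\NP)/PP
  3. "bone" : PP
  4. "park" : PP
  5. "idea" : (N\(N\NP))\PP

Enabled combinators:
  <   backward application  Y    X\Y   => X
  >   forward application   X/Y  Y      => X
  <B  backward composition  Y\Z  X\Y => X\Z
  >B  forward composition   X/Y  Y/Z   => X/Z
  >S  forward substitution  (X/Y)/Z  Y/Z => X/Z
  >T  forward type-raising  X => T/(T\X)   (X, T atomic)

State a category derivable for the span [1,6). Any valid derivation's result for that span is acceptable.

[0,6] S   <
  [0,1] "here" : N\NP
  [1,6] S\(N\NP)   >
    [1,2] "on" : (S\(N\NP))/N
    [2,6] N   <
      [2,4] N\NP   >
        [2,3] "built" : (N\NP)/PP
        [3,4] "bone" : PP
      [4,6] N\(N\NP)   <
        [4,5] "park" : PP
        [5,6] "idea" : (N\(N\NP))\PP

S\(N\NP)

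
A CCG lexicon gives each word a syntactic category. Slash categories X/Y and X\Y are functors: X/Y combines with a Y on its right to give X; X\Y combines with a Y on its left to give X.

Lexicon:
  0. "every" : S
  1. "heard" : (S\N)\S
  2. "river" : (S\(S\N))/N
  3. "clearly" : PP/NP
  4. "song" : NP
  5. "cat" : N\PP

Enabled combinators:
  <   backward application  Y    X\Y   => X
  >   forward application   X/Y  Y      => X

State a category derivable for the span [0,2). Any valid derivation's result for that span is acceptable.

[0,6] S   <
  [0,2] S\N   <
    [0,1] "every" : S
    [1,2] "heard" : (S\N)\S
  [2,6] S\(S\N)   >
    [2,3] "river" : (S\(S\N))/N
    [3,6] N   <
      [3,5] PP   >
        [3,4] "clearly" : PP/NP
        [4,5] "song" : NP
      [5,6] "cat" : N\PP

S\N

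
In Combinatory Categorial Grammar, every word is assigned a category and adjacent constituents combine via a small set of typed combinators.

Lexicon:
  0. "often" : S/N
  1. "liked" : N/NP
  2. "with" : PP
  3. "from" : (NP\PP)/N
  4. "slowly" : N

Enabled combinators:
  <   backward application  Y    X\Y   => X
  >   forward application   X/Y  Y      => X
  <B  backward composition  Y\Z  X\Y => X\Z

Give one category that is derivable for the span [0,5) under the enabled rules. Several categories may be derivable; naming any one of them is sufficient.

S

[0,5] S   >
  [0,1] "often" : S/N
  [1,5] N   >
    [1,2] "liked" : N/NP
    [2,5] NP   <
      [2,3] "with" : PP
      [3,5] NP\PP   >
        [3,4] "from" : (NP\PP)/N
        [4,5] "slowly" : N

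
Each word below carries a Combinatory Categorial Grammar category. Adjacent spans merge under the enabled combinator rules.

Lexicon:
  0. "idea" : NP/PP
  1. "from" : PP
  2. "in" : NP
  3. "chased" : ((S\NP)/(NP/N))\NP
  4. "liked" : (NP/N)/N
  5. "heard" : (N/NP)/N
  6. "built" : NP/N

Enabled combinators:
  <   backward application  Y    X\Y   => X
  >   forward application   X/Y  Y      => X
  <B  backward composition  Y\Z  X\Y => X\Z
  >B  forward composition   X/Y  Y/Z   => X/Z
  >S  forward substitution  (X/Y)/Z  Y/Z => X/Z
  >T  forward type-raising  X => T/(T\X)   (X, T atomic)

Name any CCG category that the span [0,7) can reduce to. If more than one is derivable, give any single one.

S

[0,7] S   <
  [0,2] NP   >
    [0,1] "idea" : NP/PP
    [1,2] "from" : PP
  [2,7] S\NP   >
    [2,4] (S\NP)/(NP/N)   <
      [2,3] "in" : NP
      [3,4] "chased" : ((S\NP)/(NP/N))\NP
    [4,7] NP/N   >S
      [4,5] "liked" : (NP/N)/N
      [5,7] N/N   >S
        [5,6] "heard" : (N/NP)/N
        [6,7] "built" : NP/N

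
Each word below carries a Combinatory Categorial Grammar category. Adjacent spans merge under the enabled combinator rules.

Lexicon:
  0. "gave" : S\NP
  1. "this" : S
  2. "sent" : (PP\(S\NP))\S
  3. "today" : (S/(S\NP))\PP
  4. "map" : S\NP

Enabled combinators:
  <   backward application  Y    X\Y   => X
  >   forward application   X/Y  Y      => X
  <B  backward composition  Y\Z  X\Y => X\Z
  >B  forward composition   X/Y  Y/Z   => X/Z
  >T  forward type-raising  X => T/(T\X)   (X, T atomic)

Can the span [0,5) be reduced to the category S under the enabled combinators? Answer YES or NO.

[0,5] S   >
  [0,4] S/(S\NP)   <
    [0,3] PP   <
      [0,1] "gave" : S\NP
      [1,3] PP\(S\NP)   <
        [1,2] "this" : S
        [2,3] "sent" : (PP\(S\NP))\S
    [3,4] "today" : (S/(S\NP))\PP
  [4,5] "map" : S\NP

YES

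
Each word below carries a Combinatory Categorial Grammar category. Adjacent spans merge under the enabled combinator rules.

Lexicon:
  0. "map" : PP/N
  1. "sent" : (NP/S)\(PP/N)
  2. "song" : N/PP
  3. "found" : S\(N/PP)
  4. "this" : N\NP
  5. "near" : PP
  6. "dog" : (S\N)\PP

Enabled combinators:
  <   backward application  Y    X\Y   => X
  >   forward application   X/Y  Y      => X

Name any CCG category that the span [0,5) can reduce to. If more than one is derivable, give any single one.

[0,7] S   <
  [0,5] N   <
    [0,4] NP   >
      [0,2] NP/S   <
        [0,1] "map" : PP/N
        [1,2] "sent" : (NP/S)\(PP/N)
      [2,4] S   <
        [2,3] "song" : N/PP
        [3,4] "found" : S\(N/PP)
    [4,5] "this" : N\NP
  [5,7] S\N   <
    [5,6] "near" : PP
    [6,7] "dog" : (S\N)\PP

N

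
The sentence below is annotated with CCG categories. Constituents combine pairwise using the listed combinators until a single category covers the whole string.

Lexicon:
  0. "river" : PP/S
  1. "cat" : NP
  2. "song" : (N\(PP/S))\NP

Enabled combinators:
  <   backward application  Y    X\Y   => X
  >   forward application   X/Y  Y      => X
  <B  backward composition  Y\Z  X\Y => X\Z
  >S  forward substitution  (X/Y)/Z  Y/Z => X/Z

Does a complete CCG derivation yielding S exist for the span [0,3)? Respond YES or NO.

PP/S NP (N\(PP/S))\NP
CKY chart[0,3] = {N}; S ∉ chart

NO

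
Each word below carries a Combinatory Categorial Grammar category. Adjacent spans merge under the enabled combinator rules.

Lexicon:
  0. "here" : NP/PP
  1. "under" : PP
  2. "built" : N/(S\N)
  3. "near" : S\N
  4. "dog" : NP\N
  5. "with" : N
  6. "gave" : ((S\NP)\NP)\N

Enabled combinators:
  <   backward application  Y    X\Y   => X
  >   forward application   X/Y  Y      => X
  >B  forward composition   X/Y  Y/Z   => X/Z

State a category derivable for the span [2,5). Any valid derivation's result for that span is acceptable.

[0,7] S   <
  [0,2] NP   >
    [0,1] "here" : NP/PP
    [1,2] "under" : PP
  [2,7] S\NP   <
    [2,5] NP   <
      [2,4] N   >
        [2,3] "built" : N/(S\N)
        [3,4] "near" : S\N
      [4,5] "dog" : NP\N
    [5,7] (S\NP)\NP   <
      [5,6] "with" : N
      [6,7] "gave" : ((S\NP)\NP)\N

NP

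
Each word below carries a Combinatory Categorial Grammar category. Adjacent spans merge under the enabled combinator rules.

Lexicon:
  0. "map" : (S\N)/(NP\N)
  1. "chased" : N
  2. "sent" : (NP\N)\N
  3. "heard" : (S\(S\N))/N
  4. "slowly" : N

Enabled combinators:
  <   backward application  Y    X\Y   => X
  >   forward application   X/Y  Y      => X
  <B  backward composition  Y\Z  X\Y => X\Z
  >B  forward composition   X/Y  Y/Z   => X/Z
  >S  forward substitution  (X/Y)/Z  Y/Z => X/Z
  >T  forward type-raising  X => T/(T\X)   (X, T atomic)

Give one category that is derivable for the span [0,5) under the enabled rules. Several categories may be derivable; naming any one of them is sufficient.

S

[0,5] S   <
  [0,3] S\N   >
    [0,1] "map" : (S\N)/(NP\N)
    [1,3] NP\N   <
      [1,2] "chased" : N
      [2,3] "sent" : (NP\N)\N
  [3,5] S\(S\N)   >
    [3,4] "heard" : (S\(S\N))/N
    [4,5] "slowly" : N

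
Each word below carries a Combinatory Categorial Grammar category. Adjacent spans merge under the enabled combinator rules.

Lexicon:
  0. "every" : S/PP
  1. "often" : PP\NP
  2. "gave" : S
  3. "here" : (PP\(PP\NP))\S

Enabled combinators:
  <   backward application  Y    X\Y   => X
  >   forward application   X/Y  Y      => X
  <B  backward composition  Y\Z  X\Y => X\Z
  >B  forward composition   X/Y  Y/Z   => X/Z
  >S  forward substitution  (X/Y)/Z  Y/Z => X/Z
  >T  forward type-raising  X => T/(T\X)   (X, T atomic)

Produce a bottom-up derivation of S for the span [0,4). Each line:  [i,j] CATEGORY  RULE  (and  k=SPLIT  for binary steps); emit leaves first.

[0,4] S   >
  [0,1] "every" : S/PP
  [1,4] PP   <
    [1,2] "often" : PP\NP
    [2,4] PP\(PP\NP)   <
      [2,3] "gave" : S
      [3,4] "here" : (PP\(PP\NP))\S

[0,1] S/PP  lex  "every"
[1,2] PP\NP  lex  "often"
[2,3] S  lex  "gave"
[3,4] (PP\(PP\NP))\S  lex  "here"
[2,4] PP\(PP\NP)  <  k=3
[1,4] PP  <  k=2
[0,4] S  >  k=1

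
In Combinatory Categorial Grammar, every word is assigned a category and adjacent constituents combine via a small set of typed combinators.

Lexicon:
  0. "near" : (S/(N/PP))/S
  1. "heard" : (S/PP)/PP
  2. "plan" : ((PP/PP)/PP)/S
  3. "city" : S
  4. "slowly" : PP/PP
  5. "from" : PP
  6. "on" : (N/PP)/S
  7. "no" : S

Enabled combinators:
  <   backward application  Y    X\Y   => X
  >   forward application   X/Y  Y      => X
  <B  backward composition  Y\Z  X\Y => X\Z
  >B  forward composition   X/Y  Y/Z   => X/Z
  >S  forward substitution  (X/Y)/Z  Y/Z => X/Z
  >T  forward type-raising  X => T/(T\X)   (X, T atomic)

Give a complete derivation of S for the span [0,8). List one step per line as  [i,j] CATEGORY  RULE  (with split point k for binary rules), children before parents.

[0,1] (S/(N/PP))/S  lex  "near"
[1,2] (S/PP)/PP  lex  "heard"
[2,3] ((PP/PP)/PP)/S  lex  "plan"
[3,4] S  lex  "city"
[2,4] (PP/PP)/PP  >  k=3
[4,5] PP/PP  lex  "slowly"
[2,5] PP/PP  >S  k=4
[1,5] S/PP  >S  k=2
[5,6] PP  lex  "from"
[1,6] S  >  k=5
[0,6] S/(N/PP)  >  k=1
[6,7] (N/PP)/S  lex  "on"
[7,8] S  lex  "no"
[6,8] N/PP  >  k=7
[0,8] S  >  k=6

[0,8] S   >
  [0,6] S/(N/PP)   >
    [0,1] "near" : (S/(N/PP))/S
    [1,6] S   >
      [1,5] S/PP   >S
        [1,2] "heard" : (S/PP)/PP
        [2,5] PP/PP   >S
          [2,4] (PP/PP)/PP   >
            [2,3] "plan" : ((PP/PP)/PP)/S
            [3,4] "city" : S
          [4,5] "slowly" : PP/PP
      [5,6] "from" : PP
  [6,8] N/PP   >
    [6,7] "on" : (N/PP)/S
    [7,8] "no" : S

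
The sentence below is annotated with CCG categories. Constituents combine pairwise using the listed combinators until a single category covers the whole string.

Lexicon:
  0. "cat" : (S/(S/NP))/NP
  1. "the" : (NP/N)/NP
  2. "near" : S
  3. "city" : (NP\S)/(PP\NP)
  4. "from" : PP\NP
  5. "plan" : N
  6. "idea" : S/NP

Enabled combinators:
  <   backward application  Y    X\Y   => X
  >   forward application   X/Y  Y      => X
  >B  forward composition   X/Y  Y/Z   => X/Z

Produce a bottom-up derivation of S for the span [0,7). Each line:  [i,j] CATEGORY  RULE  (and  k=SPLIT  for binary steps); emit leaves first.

[0,7] S   >
  [0,6] S/(S/NP)   >
    [0,1] "cat" : (S/(S/NP))/NP
    [1,6] NP   >
      [1,5] NP/N   >
        [1,2] "the" : (NP/N)/NP
        [2,5] NP   <
          [2,3] "near" : S
          [3,5] NP\S   >
            [3,4] "city" : (NP\S)/(PP\NP)
            [4,5] "from" : PP\NP
      [5,6] "plan" : N
  [6,7] "idea" : S/NP

[0,1] (S/(S/NP))/NP  lex  "cat"
[1,2] (NP/N)/NP  lex  "the"
[2,3] S  lex  "near"
[3,4] (NP\S)/(PP\NP)  lex  "city"
[4,5] PP\NP  lex  "from"
[3,5] NP\S  >  k=4
[2,5] NP  <  k=3
[1,5] NP/N  >  k=2
[5,6] N  lex  "plan"
[1,6] NP  >  k=5
[0,6] S/(S/NP)  >  k=1
[6,7] S/NP  lex  "idea"
[0,7] S  >  k=6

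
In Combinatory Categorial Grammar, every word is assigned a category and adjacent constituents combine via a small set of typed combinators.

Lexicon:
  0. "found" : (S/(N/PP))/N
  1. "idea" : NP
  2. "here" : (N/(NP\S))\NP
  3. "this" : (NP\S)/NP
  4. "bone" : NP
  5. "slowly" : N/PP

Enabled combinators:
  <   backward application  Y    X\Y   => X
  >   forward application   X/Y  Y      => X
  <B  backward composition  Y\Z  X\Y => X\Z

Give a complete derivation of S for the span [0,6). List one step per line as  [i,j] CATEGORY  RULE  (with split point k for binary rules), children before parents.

[0,6] S   >
  [0,5] S/(N/PP)   >
    [0,1] "found" : (S/(N/PP))/N
    [1,5] N   >
      [1,3] N/(NP\S)   <
        [1,2] "idea" : NP
        [2,3] "here" : (N/(NP\S))\NP
      [3,5] NP\S   >
        [3,4] "this" : (NP\S)/NP
        [4,5] "bone" : NP
  [5,6] "slowly" : N/PP

[0,1] (S/(N/PP))/N  lex  "found"
[1,2] NP  lex  "idea"
[2,3] (N/(NP\S))\NP  lex  "here"
[1,3] N/(NP\S)  <  k=2
[3,4] (NP\S)/NP  lex  "this"
[4,5] NP  lex  "bone"
[3,5] NP\S  >  k=4
[1,5] N  >  k=3
[0,5] S/(N/PP)  >  k=1
[5,6] N/PP  lex  "slowly"
[0,6] S  >  k=5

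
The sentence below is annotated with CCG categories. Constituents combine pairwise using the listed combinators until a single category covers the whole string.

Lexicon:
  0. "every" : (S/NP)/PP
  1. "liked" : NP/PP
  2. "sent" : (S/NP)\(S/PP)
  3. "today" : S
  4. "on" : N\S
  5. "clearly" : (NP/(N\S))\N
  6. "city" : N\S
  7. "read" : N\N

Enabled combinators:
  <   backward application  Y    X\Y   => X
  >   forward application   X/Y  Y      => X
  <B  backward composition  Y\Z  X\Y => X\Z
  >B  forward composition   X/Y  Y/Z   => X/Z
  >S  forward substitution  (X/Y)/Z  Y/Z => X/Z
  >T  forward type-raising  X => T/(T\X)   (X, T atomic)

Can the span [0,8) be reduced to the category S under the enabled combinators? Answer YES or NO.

YES

[0,8] S   >
  [0,3] S/NP   <
    [0,2] S/PP   >S
      [0,1] "every" : (S/NP)/PP
      [1,2] "liked" : NP/PP
    [2,3] "sent" : (S/NP)\(S/PP)
  [3,8] NP   >
    [3,6] NP/(N\S)   <
      [3,5] N   >
        [3,4] N/(N\S)   >T
          [3,4] "today" : S
        [4,5] "on" : N\S
      [5,6] "clearly" : (NP/(N\S))\N
    [6,8] N\S   <B
      [6,7] "city" : N\S
      [7,8] "read" : N\N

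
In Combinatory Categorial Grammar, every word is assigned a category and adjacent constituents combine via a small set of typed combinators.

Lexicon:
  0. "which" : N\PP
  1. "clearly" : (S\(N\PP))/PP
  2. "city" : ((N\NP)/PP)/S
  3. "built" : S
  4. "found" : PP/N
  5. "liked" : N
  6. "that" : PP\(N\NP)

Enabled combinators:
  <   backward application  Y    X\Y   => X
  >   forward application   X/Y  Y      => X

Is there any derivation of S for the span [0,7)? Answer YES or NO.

YES

[0,7] S   <
  [0,1] "which" : N\PP
  [1,7] S\(N\PP)   >
    [1,2] "clearly" : (S\(N\PP))/PP
    [2,7] PP   <
      [2,6] N\NP   >
        [2,4] (N\NP)/PP   >
          [2,3] "city" : ((N\NP)/PP)/S
          [3,4] "built" : S
        [4,6] PP   >
          [4,5] "found" : PP/N
          [5,6] "liked" : N
      [6,7] "that" : PP\(N\NP)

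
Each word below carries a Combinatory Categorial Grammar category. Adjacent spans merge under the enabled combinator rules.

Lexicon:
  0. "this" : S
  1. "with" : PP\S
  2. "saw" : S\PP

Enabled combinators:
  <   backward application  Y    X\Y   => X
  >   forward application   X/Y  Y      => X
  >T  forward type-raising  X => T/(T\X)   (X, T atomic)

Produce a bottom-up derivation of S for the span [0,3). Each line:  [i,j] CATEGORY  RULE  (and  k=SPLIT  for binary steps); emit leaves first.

[0,3] S   <
  [0,2] PP   >
    [0,1] PP/(PP\S)   >T
      [0,1] "this" : S
    [1,2] "with" : PP\S
  [2,3] "saw" : S\PP

[0,1] S  lex  "this"
[0,1] PP/(PP\S)  >T
[1,2] PP\S  lex  "with"
[0,2] PP  >  k=1
[2,3] S\PP  lex  "saw"
[0,3] S  <  k=2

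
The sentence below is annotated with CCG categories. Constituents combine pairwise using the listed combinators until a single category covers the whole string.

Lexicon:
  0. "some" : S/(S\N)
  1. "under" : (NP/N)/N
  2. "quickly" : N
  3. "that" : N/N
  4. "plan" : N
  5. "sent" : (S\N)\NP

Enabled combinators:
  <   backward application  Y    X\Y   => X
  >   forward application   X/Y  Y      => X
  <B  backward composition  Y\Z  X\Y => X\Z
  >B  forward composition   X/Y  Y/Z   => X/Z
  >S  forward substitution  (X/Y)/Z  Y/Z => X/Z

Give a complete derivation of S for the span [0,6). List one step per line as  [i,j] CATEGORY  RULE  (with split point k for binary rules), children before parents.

[0,6] S   >
  [0,1] "some" : S/(S\N)
  [1,6] S\N   <
    [1,5] NP   >
      [1,4] NP/N   >B
        [1,3] NP/N   >
          [1,2] "under" : (NP/N)/N
          [2,3] "quickly" : N
        [3,4] "that" : N/N
      [4,5] "plan" : N
    [5,6] "sent" : (S\N)\NP

[0,1] S/(S\N)  lex  "some"
[1,2] (NP/N)/N  lex  "under"
[2,3] N  lex  "quickly"
[1,3] NP/N  >  k=2
[3,4] N/N  lex  "that"
[1,4] NP/N  >B  k=3
[4,5] N  lex  "plan"
[1,5] NP  >  k=4
[5,6] (S\N)\NP  lex  "sent"
[1,6] S\N  <  k=5
[0,6] S  >  k=1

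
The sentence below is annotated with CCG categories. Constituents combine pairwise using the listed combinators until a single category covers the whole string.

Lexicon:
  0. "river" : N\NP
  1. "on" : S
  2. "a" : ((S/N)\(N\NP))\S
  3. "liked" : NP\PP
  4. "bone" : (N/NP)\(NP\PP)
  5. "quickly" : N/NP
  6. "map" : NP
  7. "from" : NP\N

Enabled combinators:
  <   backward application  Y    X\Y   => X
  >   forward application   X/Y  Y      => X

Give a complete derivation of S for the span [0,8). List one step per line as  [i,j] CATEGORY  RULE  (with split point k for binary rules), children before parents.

[0,1] N\NP  lex  "river"
[1,2] S  lex  "on"
[2,3] ((S/N)\(N\NP))\S  lex  "a"
[1,3] (S/N)\(N\NP)  <  k=2
[0,3] S/N  <  k=1
[3,4] NP\PP  lex  "liked"
[4,5] (N/NP)\(NP\PP)  lex  "bone"
[3,5] N/NP  <  k=4
[5,6] N/NP  lex  "quickly"
[6,7] NP  lex  "map"
[5,7] N  >  k=6
[7,8] NP\N  lex  "from"
[5,8] NP  <  k=7
[3,8] N  >  k=5
[0,8] S  >  k=3

[0,8] S   >
  [0,3] S/N   <
    [0,1] "river" : N\NP
    [1,3] (S/N)\(N\NP)   <
      [1,2] "on" : S
      [2,3] "a" : ((S/N)\(N\NP))\S
  [3,8] N   >
    [3,5] N/NP   <
      [3,4] "liked" : NP\PP
      [4,5] "bone" : (N/NP)\(NP\PP)
    [5,8] NP   <
      [5,7] N   >
        [5,6] "quickly" : N/NP
        [6,7] "map" : NP
      [7,8] "from" : NP\N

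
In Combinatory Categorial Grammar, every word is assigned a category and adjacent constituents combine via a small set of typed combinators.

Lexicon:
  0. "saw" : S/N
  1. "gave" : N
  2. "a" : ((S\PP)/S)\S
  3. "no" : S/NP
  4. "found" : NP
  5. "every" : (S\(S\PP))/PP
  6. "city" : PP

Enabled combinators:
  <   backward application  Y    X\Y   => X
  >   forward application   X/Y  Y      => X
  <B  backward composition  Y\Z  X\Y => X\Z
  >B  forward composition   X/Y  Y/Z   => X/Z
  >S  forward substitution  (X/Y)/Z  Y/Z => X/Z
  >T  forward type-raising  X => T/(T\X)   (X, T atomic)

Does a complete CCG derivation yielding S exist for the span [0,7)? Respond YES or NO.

[0,7] S   <
  [0,5] S\PP   >
    [0,3] (S\PP)/S   <
      [0,2] S   >
        [0,1] "saw" : S/N
        [1,2] "gave" : N
      [2,3] "a" : ((S\PP)/S)\S
    [3,5] S   >
      [3,4] "no" : S/NP
      [4,5] "found" : NP
  [5,7] S\(S\PP)   >
    [5,6] "every" : (S\(S\PP))/PP
    [6,7] "city" : PP

YES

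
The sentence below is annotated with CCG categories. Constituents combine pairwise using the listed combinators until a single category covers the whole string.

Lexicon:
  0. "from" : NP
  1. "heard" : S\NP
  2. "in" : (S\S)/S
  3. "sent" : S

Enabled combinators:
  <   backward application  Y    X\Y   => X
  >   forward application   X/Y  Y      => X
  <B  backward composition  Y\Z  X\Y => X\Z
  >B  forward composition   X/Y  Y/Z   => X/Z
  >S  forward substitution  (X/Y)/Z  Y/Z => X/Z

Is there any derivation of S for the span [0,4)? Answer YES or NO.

YES

[0,4] S   <
  [0,1] "from" : NP
  [1,4] S\NP   <B
    [1,2] "heard" : S\NP
    [2,4] S\S   >
      [2,3] "in" : (S\S)/S
      [3,4] "sent" : S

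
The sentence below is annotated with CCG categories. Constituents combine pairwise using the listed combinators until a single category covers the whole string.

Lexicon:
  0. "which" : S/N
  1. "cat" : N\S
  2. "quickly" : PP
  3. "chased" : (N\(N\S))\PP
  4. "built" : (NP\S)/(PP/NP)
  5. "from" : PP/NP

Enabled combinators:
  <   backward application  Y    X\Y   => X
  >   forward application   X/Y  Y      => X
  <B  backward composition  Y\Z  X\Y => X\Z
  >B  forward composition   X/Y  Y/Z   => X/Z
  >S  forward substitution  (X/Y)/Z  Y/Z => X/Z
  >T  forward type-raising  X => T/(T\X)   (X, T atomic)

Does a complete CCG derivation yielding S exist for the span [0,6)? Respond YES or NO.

S/N N\S PP (N\(N\S))\PP (NP\S)/(PP/NP) PP/NP
CKY chart[0,6] = {N/(N\NP), NP, NP/(NP\NP), PP/(PP\NP), S/(S\NP)}; S ∉ chart

NO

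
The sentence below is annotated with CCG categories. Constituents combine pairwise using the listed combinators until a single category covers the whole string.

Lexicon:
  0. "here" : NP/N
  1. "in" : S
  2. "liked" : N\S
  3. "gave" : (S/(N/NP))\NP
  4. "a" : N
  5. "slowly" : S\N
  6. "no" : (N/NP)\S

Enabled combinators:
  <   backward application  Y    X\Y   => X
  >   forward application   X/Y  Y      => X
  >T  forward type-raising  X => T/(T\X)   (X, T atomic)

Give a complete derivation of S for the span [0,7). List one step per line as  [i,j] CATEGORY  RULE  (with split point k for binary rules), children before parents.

[0,1] NP/N  lex  "here"
[1,2] S  lex  "in"
[1,2] N/(N\S)  >T
[2,3] N\S  lex  "liked"
[1,3] N  >  k=2
[0,3] NP  >  k=1
[3,4] (S/(N/NP))\NP  lex  "gave"
[0,4] S/(N/NP)  <  k=3
[4,5] N  lex  "a"
[5,6] S\N  lex  "slowly"
[4,6] S  <  k=5
[6,7] (N/NP)\S  lex  "no"
[4,7] N/NP  <  k=6
[0,7] S  >  k=4

[0,7] S   >
  [0,4] S/(N/NP)   <
    [0,3] NP   >
      [0,1] "here" : NP/N
      [1,3] N   >
        [1,2] N/(N\S)   >T
          [1,2] "in" : S
        [2,3] "liked" : N\S
    [3,4] "gave" : (S/(N/NP))\NP
  [4,7] N/NP   <
    [4,6] S   <
      [4,5] "a" : N
      [5,6] "slowly" : S\N
    [6,7] "no" : (N/NP)\S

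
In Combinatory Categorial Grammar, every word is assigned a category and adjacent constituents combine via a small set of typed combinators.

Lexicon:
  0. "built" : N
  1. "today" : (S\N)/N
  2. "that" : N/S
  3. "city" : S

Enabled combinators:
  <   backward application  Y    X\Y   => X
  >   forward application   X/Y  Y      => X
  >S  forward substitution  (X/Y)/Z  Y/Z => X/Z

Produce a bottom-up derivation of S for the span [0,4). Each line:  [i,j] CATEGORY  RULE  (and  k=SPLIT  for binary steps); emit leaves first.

[0,1] N  lex  "built"
[1,2] (S\N)/N  lex  "today"
[2,3] N/S  lex  "that"
[3,4] S  lex  "city"
[2,4] N  >  k=3
[1,4] S\N  >  k=2
[0,4] S  <  k=1

[0,4] S   <
  [0,1] "built" : N
  [1,4] S\N   >
    [1,2] "today" : (S\N)/N
    [2,4] N   >
      [2,3] "that" : N/S
      [3,4] "city" : S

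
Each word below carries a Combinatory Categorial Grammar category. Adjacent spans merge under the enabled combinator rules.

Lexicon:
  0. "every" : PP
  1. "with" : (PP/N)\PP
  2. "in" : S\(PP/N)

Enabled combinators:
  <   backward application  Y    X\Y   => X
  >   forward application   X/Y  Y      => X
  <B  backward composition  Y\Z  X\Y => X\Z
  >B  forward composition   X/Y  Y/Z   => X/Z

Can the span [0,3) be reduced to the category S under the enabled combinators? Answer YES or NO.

YES

[0,3] S   <
  [0,2] PP/N   <
    [0,1] "every" : PP
    [1,2] "with" : (PP/N)\PP
  [2,3] "in" : S\(PP/N)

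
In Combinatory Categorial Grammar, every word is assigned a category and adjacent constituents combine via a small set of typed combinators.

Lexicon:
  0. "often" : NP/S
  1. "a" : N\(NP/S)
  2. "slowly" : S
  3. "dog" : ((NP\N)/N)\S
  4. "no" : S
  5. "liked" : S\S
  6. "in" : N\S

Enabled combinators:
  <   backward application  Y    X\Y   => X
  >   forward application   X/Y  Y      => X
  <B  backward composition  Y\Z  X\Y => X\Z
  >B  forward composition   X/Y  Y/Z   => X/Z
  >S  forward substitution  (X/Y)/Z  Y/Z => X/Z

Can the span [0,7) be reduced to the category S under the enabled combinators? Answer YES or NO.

NO

NP/S N\(NP/S) S ((NP\N)/N)\S S S\S N\S
CKY chart[0,7] = {NP}; S ∉ chart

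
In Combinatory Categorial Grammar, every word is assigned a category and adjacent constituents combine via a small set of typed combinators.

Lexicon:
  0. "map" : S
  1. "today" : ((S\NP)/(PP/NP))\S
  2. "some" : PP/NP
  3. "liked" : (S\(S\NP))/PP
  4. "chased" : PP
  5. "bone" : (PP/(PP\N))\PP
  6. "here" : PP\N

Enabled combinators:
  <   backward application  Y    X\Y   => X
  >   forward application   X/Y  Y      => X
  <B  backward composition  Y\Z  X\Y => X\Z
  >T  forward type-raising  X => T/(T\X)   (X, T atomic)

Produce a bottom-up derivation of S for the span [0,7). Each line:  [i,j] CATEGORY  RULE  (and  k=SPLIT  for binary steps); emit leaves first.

[0,7] S   <
  [0,3] S\NP   >
    [0,2] (S\NP)/(PP/NP)   <
      [0,1] "map" : S
      [1,2] "today" : ((S\NP)/(PP/NP))\S
    [2,3] "some" : PP/NP
  [3,7] S\(S\NP)   >
    [3,4] "liked" : (S\(S\NP))/PP
    [4,7] PP   >
      [4,6] PP/(PP\N)   <
        [4,5] "chased" : PP
        [5,6] "bone" : (PP/(PP\N))\PP
      [6,7] "here" : PP\N

[0,1] S  lex  "map"
[1,2] ((S\NP)/(PP/NP))\S  lex  "today"
[0,2] (S\NP)/(PP/NP)  <  k=1
[2,3] PP/NP  lex  "some"
[0,3] S\NP  >  k=2
[3,4] (S\(S\NP))/PP  lex  "liked"
[4,5] PP  lex  "chased"
[5,6] (PP/(PP\N))\PP  lex  "bone"
[4,6] PP/(PP\N)  <  k=5
[6,7] PP\N  lex  "here"
[4,7] PP  >  k=6
[3,7] S\(S\NP)  >  k=4
[0,7] S  <  k=3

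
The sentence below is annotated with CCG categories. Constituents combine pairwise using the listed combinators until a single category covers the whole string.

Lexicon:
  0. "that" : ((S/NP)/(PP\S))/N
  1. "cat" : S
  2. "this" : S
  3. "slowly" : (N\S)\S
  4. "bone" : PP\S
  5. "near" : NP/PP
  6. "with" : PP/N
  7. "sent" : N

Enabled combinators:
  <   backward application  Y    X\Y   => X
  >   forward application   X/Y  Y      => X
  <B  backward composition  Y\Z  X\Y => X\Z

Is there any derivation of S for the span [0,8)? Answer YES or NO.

[0,8] S   >
  [0,5] S/NP   >
    [0,4] (S/NP)/(PP\S)   >
      [0,1] "that" : ((S/NP)/(PP\S))/N
      [1,4] N   <
        [1,2] "cat" : S
        [2,4] N\S   <
          [2,3] "this" : S
          [3,4] "slowly" : (N\S)\S
    [4,5] "bone" : PP\S
  [5,8] NP   >
    [5,6] "near" : NP/PP
    [6,8] PP   >
      [6,7] "with" : PP/N
      [7,8] "sent" : N

YES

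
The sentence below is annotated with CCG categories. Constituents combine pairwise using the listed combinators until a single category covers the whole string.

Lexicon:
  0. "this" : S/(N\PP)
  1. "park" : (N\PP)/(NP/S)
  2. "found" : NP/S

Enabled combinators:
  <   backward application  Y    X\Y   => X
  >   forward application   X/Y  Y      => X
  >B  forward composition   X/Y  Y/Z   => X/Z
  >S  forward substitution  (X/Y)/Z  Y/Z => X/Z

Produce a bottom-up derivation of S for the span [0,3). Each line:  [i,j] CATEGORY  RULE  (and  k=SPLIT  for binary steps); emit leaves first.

[0,3] S   >
  [0,1] "this" : S/(N\PP)
  [1,3] N\PP   >
    [1,2] "park" : (N\PP)/(NP/S)
    [2,3] "found" : NP/S

[0,1] S/(N\PP)  lex  "this"
[1,2] (N\PP)/(NP/S)  lex  "park"
[2,3] NP/S  lex  "found"
[1,3] N\PP  >  k=2
[0,3] S  >  k=1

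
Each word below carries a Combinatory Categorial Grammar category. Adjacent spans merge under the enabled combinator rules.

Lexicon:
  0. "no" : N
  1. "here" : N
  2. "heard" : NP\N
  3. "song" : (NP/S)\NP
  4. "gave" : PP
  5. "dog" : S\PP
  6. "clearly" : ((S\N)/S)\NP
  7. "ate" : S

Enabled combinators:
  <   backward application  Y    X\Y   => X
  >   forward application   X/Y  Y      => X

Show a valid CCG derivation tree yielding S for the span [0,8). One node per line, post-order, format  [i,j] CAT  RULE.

[0,1] N  lex  "no"
[1,2] N  lex  "here"
[2,3] NP\N  lex  "heard"
[1,3] NP  <  k=2
[3,4] (NP/S)\NP  lex  "song"
[1,4] NP/S  <  k=3
[4,5] PP  lex  "gave"
[5,6] S\PP  lex  "dog"
[4,6] S  <  k=5
[1,6] NP  >  k=4
[6,7] ((S\N)/S)\NP  lex  "clearly"
[1,7] (S\N)/S  <  k=6
[7,8] S  lex  "ate"
[1,8] S\N  >  k=7
[0,8] S  <  k=1

[0,8] S   <
  [0,1] "no" : N
  [1,8] S\N   >
    [1,7] (S\N)/S   <
      [1,6] NP   >
        [1,4] NP/S   <
          [1,3] NP   <
            [1,2] "here" : N
            [2,3] "heard" : NP\N
          [3,4] "song" : (NP/S)\NP
        [4,6] S   <
          [4,5] "gave" : PP
          [5,6] "dog" : S\PP
      [6,7] "clearly" : ((S\N)/S)\NP
    [7,8] "ate" : S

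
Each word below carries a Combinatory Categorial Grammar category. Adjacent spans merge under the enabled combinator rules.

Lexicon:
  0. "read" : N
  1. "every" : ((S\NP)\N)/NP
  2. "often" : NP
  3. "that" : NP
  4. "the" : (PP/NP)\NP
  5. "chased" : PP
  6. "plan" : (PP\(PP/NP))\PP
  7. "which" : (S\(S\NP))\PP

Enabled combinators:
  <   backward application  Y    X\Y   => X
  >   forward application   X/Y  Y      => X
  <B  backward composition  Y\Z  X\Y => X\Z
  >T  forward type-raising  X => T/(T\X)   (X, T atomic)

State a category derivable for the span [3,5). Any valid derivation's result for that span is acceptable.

PP/NP

[0,8] S   <
  [0,3] S\NP   <
    [0,1] "read" : N
    [1,3] (S\NP)\N   >
      [1,2] "every" : ((S\NP)\N)/NP
      [2,3] "often" : NP
  [3,8] S\(S\NP)   <
    [3,7] PP   <
      [3,5] PP/NP   <
        [3,4] "that" : NP
        [4,5] "the" : (PP/NP)\NP
      [5,7] PP\(PP/NP)   <
        [5,6] "chased" : PP
        [6,7] "plan" : (PP\(PP/NP))\PP
    [7,8] "which" : (S\(S\NP))\PP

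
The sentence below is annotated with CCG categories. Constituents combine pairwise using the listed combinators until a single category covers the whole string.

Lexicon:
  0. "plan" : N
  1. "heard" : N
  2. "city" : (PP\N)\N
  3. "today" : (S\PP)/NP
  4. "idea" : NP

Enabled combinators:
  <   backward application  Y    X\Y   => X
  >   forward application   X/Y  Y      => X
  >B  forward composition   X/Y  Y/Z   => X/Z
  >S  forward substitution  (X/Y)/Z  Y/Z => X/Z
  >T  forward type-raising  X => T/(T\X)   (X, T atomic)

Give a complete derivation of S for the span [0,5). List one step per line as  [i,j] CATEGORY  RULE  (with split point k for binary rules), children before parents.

[0,1] N  lex  "plan"
[1,2] N  lex  "heard"
[2,3] (PP\N)\N  lex  "city"
[1,3] PP\N  <  k=2
[0,3] PP  <  k=1
[3,4] (S\PP)/NP  lex  "today"
[4,5] NP  lex  "idea"
[3,5] S\PP  >  k=4
[0,5] S  <  k=3

[0,5] S   <
  [0,3] PP   <
    [0,1] "plan" : N
    [1,3] PP\N   <
      [1,2] "heard" : N
      [2,3] "city" : (PP\N)\N
  [3,5] S\PP   >
    [3,4] "today" : (S\PP)/NP
    [4,5] "idea" : NP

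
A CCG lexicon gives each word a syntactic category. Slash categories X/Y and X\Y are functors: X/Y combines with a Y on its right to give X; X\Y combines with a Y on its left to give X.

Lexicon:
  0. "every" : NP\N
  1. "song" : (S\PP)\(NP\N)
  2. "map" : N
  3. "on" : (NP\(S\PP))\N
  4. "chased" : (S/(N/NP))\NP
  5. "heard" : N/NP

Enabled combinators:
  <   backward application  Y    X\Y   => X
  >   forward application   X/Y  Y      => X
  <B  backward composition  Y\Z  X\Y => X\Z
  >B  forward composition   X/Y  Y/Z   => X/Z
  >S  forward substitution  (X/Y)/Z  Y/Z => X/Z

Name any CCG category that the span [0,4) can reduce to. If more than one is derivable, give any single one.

[0,6] S   >
  [0,5] S/(N/NP)   <
    [0,4] NP   <
      [0,2] S\PP   <
        [0,1] "every" : NP\N
        [1,2] "song" : (S\PP)\(NP\N)
      [2,4] NP\(S\PP)   <
        [2,3] "map" : N
        [3,4] "on" : (NP\(S\PP))\N
    [4,5] "chased" : (S/(N/NP))\NP
  [5,6] "heard" : N/NP

NP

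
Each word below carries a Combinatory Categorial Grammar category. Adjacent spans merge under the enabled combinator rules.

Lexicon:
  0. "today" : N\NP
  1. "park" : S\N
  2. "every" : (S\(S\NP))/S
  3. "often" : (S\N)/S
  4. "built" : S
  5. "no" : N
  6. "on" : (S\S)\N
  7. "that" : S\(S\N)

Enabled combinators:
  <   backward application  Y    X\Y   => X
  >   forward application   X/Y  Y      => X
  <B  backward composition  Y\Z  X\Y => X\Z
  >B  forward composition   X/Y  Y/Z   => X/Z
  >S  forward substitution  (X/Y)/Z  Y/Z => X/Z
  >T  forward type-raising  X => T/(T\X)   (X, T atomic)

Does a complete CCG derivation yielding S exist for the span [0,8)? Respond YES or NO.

YES

[0,8] S   <
  [0,2] S\NP   <B
    [0,1] "today" : N\NP
    [1,2] "park" : S\N
  [2,8] S\(S\NP)   >
    [2,3] "every" : (S\(S\NP))/S
    [3,8] S   <
      [3,7] S\N   <B
        [3,5] S\N   >
          [3,4] "often" : (S\N)/S
          [4,5] "built" : S
        [5,7] S\S   <
          [5,6] "no" : N
          [6,7] "on" : (S\S)\N
      [7,8] "that" : S\(S\N)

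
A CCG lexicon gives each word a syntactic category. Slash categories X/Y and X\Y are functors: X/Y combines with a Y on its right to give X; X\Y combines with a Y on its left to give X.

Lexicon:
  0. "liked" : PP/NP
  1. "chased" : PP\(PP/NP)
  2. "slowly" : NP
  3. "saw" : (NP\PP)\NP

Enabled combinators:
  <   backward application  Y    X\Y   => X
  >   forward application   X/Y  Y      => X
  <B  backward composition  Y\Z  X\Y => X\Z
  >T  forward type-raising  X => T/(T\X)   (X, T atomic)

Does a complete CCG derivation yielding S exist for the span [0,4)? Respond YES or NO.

PP/NP PP\(PP/NP) NP (NP\PP)\NP
CKY chart[0,4] = {N/(N\NP), NP, NP/(NP\NP), PP/(PP\NP), S/(S\NP)}; S ∉ chart

NO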